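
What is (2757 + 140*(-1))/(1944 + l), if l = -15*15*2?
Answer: 2617/1494 ≈ 1.7517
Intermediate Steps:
l = -450 (l = -225*2 = -450)
(2757 + 140*(-1))/(1944 + l) = (2757 + 140*(-1))/(1944 - 450) = (2757 - 140)/1494 = 2617*(1/1494) = 2617/1494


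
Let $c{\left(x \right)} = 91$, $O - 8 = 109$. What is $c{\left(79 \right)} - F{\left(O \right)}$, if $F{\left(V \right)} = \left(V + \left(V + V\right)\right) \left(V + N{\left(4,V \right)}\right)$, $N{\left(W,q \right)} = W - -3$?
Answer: $-43433$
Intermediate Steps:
$O = 117$ ($O = 8 + 109 = 117$)
$N{\left(W,q \right)} = 3 + W$ ($N{\left(W,q \right)} = W + 3 = 3 + W$)
$F{\left(V \right)} = 3 V \left(7 + V\right)$ ($F{\left(V \right)} = \left(V + \left(V + V\right)\right) \left(V + \left(3 + 4\right)\right) = \left(V + 2 V\right) \left(V + 7\right) = 3 V \left(7 + V\right)$)
$c{\left(79 \right)} - F{\left(O \right)} = 91 - 3 \cdot 117 \left(7 + 117\right) = 91 - 3 \cdot 117 \cdot 124 = 91 - 43524 = -43433$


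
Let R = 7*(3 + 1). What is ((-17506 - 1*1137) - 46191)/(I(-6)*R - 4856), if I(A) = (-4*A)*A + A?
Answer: 32417/4528 ≈ 7.1592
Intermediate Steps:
R = 28 (R = 7*4 = 28)
I(A) = A - 4*A² (I(A) = -4*A² + A = A - 4*A²)
((-17506 - 1*1137) - 46191)/(I(-6)*R - 4856) = ((-17506 - 1*1137) - 46191)/(-6*(1 - 4*(-6))*28 - 4856) = ((-17506 - 1137) - 46191)/(-6*(1 + 24)*28 - 4856) = (-18643 - 46191)/(-6*25*28 - 4856) = -64834/(-150*28 - 4856) = -64834/(-4200 - 4856) = -64834/(-9056) = -64834*(-1/9056) = 32417/4528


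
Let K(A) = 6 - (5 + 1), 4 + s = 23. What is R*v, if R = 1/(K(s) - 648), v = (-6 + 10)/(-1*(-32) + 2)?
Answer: -1/5508 ≈ -0.00018155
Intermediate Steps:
s = 19 (s = -4 + 23 = 19)
K(A) = 0 (K(A) = 6 - 1*6 = 6 - 6 = 0)
v = 2/17 (v = 4/(32 + 2) = 4/34 = 4*(1/34) = 2/17 ≈ 0.11765)
R = -1/648 (R = 1/(0 - 648) = 1/(-648) = -1/648 ≈ -0.0015432)
R*v = -1/648*2/17 = -1/5508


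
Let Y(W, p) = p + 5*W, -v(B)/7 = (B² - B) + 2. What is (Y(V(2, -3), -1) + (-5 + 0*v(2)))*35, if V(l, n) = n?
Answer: -735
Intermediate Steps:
v(B) = -14 - 7*B² + 7*B (v(B) = -7*((B² - B) + 2) = -7*(2 + B² - B) = -14 - 7*B² + 7*B)
(Y(V(2, -3), -1) + (-5 + 0*v(2)))*35 = ((-1 + 5*(-3)) + (-5 + 0*(-14 - 7*2² + 7*2)))*35 = ((-1 - 15) + (-5 + 0*(-14 - 7*4 + 14)))*35 = (-16 + (-5 + 0*(-14 - 28 + 14)))*35 = (-16 + (-5 + 0*(-28)))*35 = (-16 + (-5 + 0))*35 = (-16 - 5)*35 = -21*35 = -735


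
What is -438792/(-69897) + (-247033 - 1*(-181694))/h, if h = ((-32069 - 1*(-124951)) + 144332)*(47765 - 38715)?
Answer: 313996087555439/50017983323300 ≈ 6.2777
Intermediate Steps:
h = 2146786700 (h = ((-32069 + 124951) + 144332)*9050 = (92882 + 144332)*9050 = 237214*9050 = 2146786700)
-438792/(-69897) + (-247033 - 1*(-181694))/h = -438792/(-69897) + (-247033 - 1*(-181694))/2146786700 = -438792*(-1/69897) + (-247033 + 181694)*(1/2146786700) = 146264/23299 - 65339*1/2146786700 = 146264/23299 - 65339/2146786700 = 313996087555439/50017983323300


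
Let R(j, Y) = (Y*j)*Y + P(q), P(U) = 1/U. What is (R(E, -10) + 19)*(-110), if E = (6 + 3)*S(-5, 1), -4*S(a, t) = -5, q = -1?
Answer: -125730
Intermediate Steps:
S(a, t) = 5/4 (S(a, t) = -¼*(-5) = 5/4)
P(U) = 1/U
E = 45/4 (E = (6 + 3)*(5/4) = 9*(5/4) = 45/4 ≈ 11.250)
R(j, Y) = -1 + j*Y² (R(j, Y) = (Y*j)*Y + 1/(-1) = j*Y² - 1 = -1 + j*Y²)
(R(E, -10) + 19)*(-110) = ((-1 + (45/4)*(-10)²) + 19)*(-110) = ((-1 + (45/4)*100) + 19)*(-110) = ((-1 + 1125) + 19)*(-110) = (1124 + 19)*(-110) = 1143*(-110) = -125730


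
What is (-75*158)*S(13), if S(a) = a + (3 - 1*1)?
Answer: -177750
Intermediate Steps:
S(a) = 2 + a (S(a) = a + (3 - 1) = a + 2 = 2 + a)
(-75*158)*S(13) = (-75*158)*(2 + 13) = -11850*15 = -177750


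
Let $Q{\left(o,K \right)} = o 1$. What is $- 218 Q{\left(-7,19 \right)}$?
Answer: $1526$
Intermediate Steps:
$Q{\left(o,K \right)} = o$
$- 218 Q{\left(-7,19 \right)} = \left(-218\right) \left(-7\right) = 1526$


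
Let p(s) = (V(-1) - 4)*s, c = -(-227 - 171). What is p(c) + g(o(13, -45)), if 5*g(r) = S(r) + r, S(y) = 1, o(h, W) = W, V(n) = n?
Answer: -9994/5 ≈ -1998.8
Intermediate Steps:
c = 398 (c = -1*(-398) = 398)
g(r) = 1/5 + r/5 (g(r) = (1 + r)/5 = 1/5 + r/5)
p(s) = -5*s (p(s) = (-1 - 4)*s = -5*s)
p(c) + g(o(13, -45)) = -5*398 + (1/5 + (1/5)*(-45)) = -1990 + (1/5 - 9) = -1990 - 44/5 = -9994/5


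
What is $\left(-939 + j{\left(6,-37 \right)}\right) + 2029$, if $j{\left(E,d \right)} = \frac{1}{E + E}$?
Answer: $\frac{13081}{12} \approx 1090.1$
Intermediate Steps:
$j{\left(E,d \right)} = \frac{1}{2 E}$
$\left(-939 + j{\left(6,-37 \right)}\right) + 2029 = \left(-939 + \frac{1}{2 \cdot 6}\right) + 2029 = \left(-939 + \frac{1}{2} \cdot \frac{1}{6}\right) + 2029 = \left(-939 + \frac{1}{12}\right) + 2029 = - \frac{11267}{12} + 2029 = \frac{13081}{12}$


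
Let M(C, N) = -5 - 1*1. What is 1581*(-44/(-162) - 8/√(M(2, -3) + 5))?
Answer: 11594/27 + 12648*I ≈ 429.41 + 12648.0*I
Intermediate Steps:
M(C, N) = -6 (M(C, N) = -5 - 1 = -6)
1581*(-44/(-162) - 8/√(M(2, -3) + 5)) = 1581*(-44/(-162) - 8/√(-6 + 5)) = 1581*(-44*(-1/162) - 8*(-I)) = 1581*(22/81 - 8*(-I)) = 1581*(22/81 - (-8)*I) = 1581*(22/81 + 8*I) = 11594/27 + 12648*I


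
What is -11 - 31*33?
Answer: -1034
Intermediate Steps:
-11 - 31*33 = -11 - 1023 = -1034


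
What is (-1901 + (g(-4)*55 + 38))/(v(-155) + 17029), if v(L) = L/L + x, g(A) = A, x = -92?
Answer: -2083/16938 ≈ -0.12298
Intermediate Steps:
v(L) = -91 (v(L) = L/L - 92 = 1 - 92 = -91)
(-1901 + (g(-4)*55 + 38))/(v(-155) + 17029) = (-1901 + (-4*55 + 38))/(-91 + 17029) = (-1901 + (-220 + 38))/16938 = (-1901 - 182)*(1/16938) = -2083*1/16938 = -2083/16938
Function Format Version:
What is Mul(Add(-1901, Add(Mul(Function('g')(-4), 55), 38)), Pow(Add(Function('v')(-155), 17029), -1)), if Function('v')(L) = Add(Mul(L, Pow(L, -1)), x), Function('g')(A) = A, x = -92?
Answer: Rational(-2083, 16938) ≈ -0.12298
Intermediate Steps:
Function('v')(L) = -91 (Function('v')(L) = Add(Mul(L, Pow(L, -1)), -92) = Add(1, -92) = -91)
Mul(Add(-1901, Add(Mul(Function('g')(-4), 55), 38)), Pow(Add(Function('v')(-155), 17029), -1)) = Mul(Add(-1901, Add(Mul(-4, 55), 38)), Pow(Add(-91, 17029), -1)) = Mul(Add(-1901, Add(-220, 38)), Pow(16938, -1)) = Mul(Add(-1901, -182), Rational(1, 16938)) = Mul(-2083, Rational(1, 16938)) = Rational(-2083, 16938)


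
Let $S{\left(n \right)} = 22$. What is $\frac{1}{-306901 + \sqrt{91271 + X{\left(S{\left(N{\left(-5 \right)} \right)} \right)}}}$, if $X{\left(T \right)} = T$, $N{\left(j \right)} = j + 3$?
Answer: $- \frac{306901}{94188132508} - \frac{\sqrt{91293}}{94188132508} \approx -3.2616 \cdot 10^{-6}$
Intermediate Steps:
$N{\left(j \right)} = 3 + j$
$\frac{1}{-306901 + \sqrt{91271 + X{\left(S{\left(N{\left(-5 \right)} \right)} \right)}}} = \frac{1}{-306901 + \sqrt{91271 + 22}} = \frac{1}{-306901 + \sqrt{91293}}$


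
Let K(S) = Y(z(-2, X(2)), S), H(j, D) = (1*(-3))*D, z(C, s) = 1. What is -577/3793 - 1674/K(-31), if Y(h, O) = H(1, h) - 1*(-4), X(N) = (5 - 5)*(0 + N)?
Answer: -6350059/3793 ≈ -1674.2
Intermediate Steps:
X(N) = 0 (X(N) = 0*N = 0)
H(j, D) = -3*D
Y(h, O) = 4 - 3*h (Y(h, O) = -3*h - 1*(-4) = -3*h + 4 = 4 - 3*h)
K(S) = 1 (K(S) = 4 - 3*1 = 4 - 3 = 1)
-577/3793 - 1674/K(-31) = -577/3793 - 1674/1 = -577*1/3793 - 1674*1 = -577/3793 - 1674 = -6350059/3793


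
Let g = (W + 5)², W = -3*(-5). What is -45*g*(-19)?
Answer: 342000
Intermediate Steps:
W = 15
g = 400 (g = (15 + 5)² = 20² = 400)
-45*g*(-19) = -45*400*(-19) = -18000*(-19) = 342000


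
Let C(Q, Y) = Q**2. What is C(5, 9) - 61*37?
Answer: -2232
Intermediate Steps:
C(5, 9) - 61*37 = 5**2 - 61*37 = 25 - 2257 = -2232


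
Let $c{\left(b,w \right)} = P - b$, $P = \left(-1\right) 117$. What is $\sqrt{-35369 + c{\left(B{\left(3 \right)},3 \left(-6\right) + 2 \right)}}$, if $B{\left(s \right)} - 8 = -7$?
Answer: $3 i \sqrt{3943} \approx 188.38 i$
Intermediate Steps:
$P = -117$
$B{\left(s \right)} = 1$ ($B{\left(s \right)} = 8 - 7 = 1$)
$c{\left(b,w \right)} = -117 - b$
$\sqrt{-35369 + c{\left(B{\left(3 \right)},3 \left(-6\right) + 2 \right)}} = \sqrt{-35369 - 118} = \sqrt{-35487} = 3 i \sqrt{3943}$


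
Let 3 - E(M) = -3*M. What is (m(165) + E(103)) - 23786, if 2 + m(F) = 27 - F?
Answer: -23614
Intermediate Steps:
m(F) = 25 - F (m(F) = -2 + (27 - F) = 25 - F)
E(M) = 3 + 3*M (E(M) = 3 - (-3)*M = 3 + 3*M)
(m(165) + E(103)) - 23786 = ((25 - 1*165) + (3 + 3*103)) - 23786 = ((25 - 165) + (3 + 309)) - 23786 = (-140 + 312) - 23786 = 172 - 23786 = -23614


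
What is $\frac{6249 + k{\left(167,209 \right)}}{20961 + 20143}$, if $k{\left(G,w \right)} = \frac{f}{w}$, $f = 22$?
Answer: $\frac{118733}{780976} \approx 0.15203$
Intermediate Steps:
$k{\left(G,w \right)} = \frac{22}{w}$
$\frac{6249 + k{\left(167,209 \right)}}{20961 + 20143} = \frac{6249 + \frac{22}{209}}{20961 + 20143} = \frac{6249 + 22 \cdot \frac{1}{209}}{41104} = \left(6249 + \frac{2}{19}\right) \frac{1}{41104} = \frac{118733}{19} \cdot \frac{1}{41104} = \frac{118733}{780976}$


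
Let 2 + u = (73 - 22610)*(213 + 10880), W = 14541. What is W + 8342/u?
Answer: 3635292785821/250002943 ≈ 14541.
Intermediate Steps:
u = -250002943 (u = -2 + (73 - 22610)*(213 + 10880) = -2 - 22537*11093 = -2 - 250002941 = -250002943)
W + 8342/u = 14541 + 8342/(-250002943) = 14541 + 8342*(-1/250002943) = 14541 - 8342/250002943 = 3635292785821/250002943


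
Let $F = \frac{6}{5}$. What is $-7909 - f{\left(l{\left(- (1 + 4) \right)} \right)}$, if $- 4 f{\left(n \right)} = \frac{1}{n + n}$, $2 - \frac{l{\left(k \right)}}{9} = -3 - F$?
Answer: $- \frac{17652883}{2232} \approx -7909.0$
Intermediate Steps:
$F = \frac{6}{5}$ ($F = 6 \cdot \frac{1}{5} = \frac{6}{5} \approx 1.2$)
$l{\left(k \right)} = \frac{279}{5}$ ($l{\left(k \right)} = 18 - 9 \left(-3 - \frac{6}{5}\right) = 18 - - \frac{189}{5} = 18 + \frac{189}{5} = \frac{279}{5}$)
$f{\left(n \right)} = - \frac{1}{8 n}$ ($f{\left(n \right)} = - \frac{1}{4 \left(n + n\right)} = - \frac{1}{4 \cdot 2 n} = - \frac{\frac{1}{2} \frac{1}{n}}{4} = - \frac{1}{8 n}$)
$-7909 - f{\left(l{\left(- (1 + 4) \right)} \right)} = -7909 - - \frac{1}{8 \cdot \frac{279}{5}} = -7909 - \left(- \frac{1}{8}\right) \frac{5}{279} = -7909 - - \frac{5}{2232} = -7909 + \frac{5}{2232} = - \frac{17652883}{2232}$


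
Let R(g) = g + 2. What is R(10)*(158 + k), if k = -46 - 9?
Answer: 1236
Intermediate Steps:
R(g) = 2 + g
k = -55
R(10)*(158 + k) = (2 + 10)*(158 - 55) = 12*103 = 1236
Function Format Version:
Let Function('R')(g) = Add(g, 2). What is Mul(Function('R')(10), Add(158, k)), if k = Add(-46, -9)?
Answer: 1236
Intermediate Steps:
Function('R')(g) = Add(2, g)
k = -55
Mul(Function('R')(10), Add(158, k)) = Mul(Add(2, 10), Add(158, -55)) = Mul(12, 103) = 1236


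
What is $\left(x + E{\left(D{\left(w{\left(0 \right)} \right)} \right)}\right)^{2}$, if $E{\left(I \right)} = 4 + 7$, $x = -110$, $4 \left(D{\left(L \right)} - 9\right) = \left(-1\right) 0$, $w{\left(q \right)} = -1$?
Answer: $9801$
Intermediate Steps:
$D{\left(L \right)} = 9$ ($D{\left(L \right)} = 9 + \frac{\left(-1\right) 0}{4} = 9 + \frac{1}{4} \cdot 0 = 9 + 0 = 9$)
$E{\left(I \right)} = 11$
$\left(x + E{\left(D{\left(w{\left(0 \right)} \right)} \right)}\right)^{2} = \left(-110 + 11\right)^{2} = \left(-99\right)^{2} = 9801$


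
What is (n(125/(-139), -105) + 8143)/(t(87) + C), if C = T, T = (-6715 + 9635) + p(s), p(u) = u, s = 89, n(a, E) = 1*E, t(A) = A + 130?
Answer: 4019/1613 ≈ 2.4916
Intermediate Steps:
t(A) = 130 + A
n(a, E) = E
T = 3009 (T = (-6715 + 9635) + 89 = 2920 + 89 = 3009)
C = 3009
(n(125/(-139), -105) + 8143)/(t(87) + C) = (-105 + 8143)/((130 + 87) + 3009) = 8038/(217 + 3009) = 8038/3226 = 8038*(1/3226) = 4019/1613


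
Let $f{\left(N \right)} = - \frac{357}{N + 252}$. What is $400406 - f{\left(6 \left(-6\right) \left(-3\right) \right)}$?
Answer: $\frac{48048839}{120} \approx 4.0041 \cdot 10^{5}$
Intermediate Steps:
$f{\left(N \right)} = - \frac{357}{252 + N}$
$400406 - f{\left(6 \left(-6\right) \left(-3\right) \right)} = 400406 - - \frac{357}{252 + 6 \left(-6\right) \left(-3\right)} = 400406 - - \frac{357}{252 - -108} = 400406 - - \frac{357}{252 + 108} = 400406 - - \frac{357}{360} = 400406 - \left(-357\right) \frac{1}{360} = 400406 - - \frac{119}{120} = 400406 + \frac{119}{120} = \frac{48048839}{120}$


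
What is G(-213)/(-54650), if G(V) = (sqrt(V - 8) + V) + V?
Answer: 213/27325 - I*sqrt(221)/54650 ≈ 0.0077951 - 0.00027202*I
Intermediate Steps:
G(V) = sqrt(-8 + V) + 2*V (G(V) = (sqrt(-8 + V) + V) + V = (V + sqrt(-8 + V)) + V = sqrt(-8 + V) + 2*V)
G(-213)/(-54650) = (sqrt(-8 - 213) + 2*(-213))/(-54650) = (sqrt(-221) - 426)*(-1/54650) = (I*sqrt(221) - 426)*(-1/54650) = (-426 + I*sqrt(221))*(-1/54650) = 213/27325 - I*sqrt(221)/54650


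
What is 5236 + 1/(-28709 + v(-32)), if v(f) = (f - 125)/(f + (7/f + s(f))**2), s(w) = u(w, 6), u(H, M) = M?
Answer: 219858491859/41989781 ≈ 5236.0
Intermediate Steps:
s(w) = 6
v(f) = (-125 + f)/(f + (6 + 7/f)**2) (v(f) = (f - 125)/(f + (7/f + 6)**2) = (-125 + f)/(f + (6 + 7/f)**2))
5236 + 1/(-28709 + v(-32)) = 5236 + 1/(-28709 + (-32)**2*(-125 - 32)/((-32)**3 + (7 + 6*(-32))**2)) = 5236 + 1/(-28709 + 1024*(-157)/(-32768 + (7 - 192)**2)) = 5236 + 1/(-28709 + 1024*(-157)/(-32768 + (-185)**2)) = 5236 + 1/(-28709 + 1024*(-157)/(-32768 + 34225)) = 5236 + 1/(-28709 + 1024*(-157)/1457) = 5236 + 1/(-28709 + 1024*(1/1457)*(-157)) = 5236 + 1/(-28709 - 160768/1457) = 5236 + 1/(-41989781/1457) = 5236 - 1457/41989781 = 219858491859/41989781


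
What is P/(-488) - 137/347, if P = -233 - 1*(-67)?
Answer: -4627/84668 ≈ -0.054649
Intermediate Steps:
P = -166 (P = -233 + 67 = -166)
P/(-488) - 137/347 = -166/(-488) - 137/347 = -166*(-1/488) - 137*1/347 = 83/244 - 137/347 = -4627/84668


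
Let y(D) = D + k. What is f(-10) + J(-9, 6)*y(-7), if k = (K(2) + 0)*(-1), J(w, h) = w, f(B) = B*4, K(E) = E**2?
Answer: 59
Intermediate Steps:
f(B) = 4*B
k = -4 (k = (2**2 + 0)*(-1) = (4 + 0)*(-1) = 4*(-1) = -4)
y(D) = -4 + D (y(D) = D - 4 = -4 + D)
f(-10) + J(-9, 6)*y(-7) = 4*(-10) - 9*(-4 - 7) = -40 - 9*(-11) = -40 + 99 = 59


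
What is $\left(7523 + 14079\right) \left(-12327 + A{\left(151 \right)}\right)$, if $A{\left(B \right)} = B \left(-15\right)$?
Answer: $-315216384$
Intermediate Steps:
$A{\left(B \right)} = - 15 B$
$\left(7523 + 14079\right) \left(-12327 + A{\left(151 \right)}\right) = \left(7523 + 14079\right) \left(-12327 - 2265\right) = 21602 \left(-12327 - 2265\right) = 21602 \left(-14592\right) = -315216384$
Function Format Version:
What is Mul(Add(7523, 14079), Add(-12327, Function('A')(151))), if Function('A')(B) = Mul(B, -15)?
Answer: -315216384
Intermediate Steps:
Function('A')(B) = Mul(-15, B)
Mul(Add(7523, 14079), Add(-12327, Function('A')(151))) = Mul(Add(7523, 14079), Add(-12327, Mul(-15, 151))) = Mul(21602, Add(-12327, -2265)) = Mul(21602, -14592) = -315216384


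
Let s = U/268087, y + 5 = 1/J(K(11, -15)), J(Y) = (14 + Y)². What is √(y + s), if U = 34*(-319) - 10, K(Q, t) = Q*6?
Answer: 3*I*√257601650154359/21446960 ≈ 2.2451*I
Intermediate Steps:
K(Q, t) = 6*Q
U = -10856 (U = -10846 - 10 = -10856)
y = -31999/6400 (y = -5 + 1/((14 + 6*11)²) = -5 + 1/((14 + 66)²) = -5 + 1/(80²) = -5 + 1/6400 = -31999/6400 ≈ -4.9998)
s = -10856/268087 ≈ -0.040494
√(y + s) = √(-31999/6400 - 10856/268087) = √(-8647994313/1715756800) = 3*I*√257601650154359/21446960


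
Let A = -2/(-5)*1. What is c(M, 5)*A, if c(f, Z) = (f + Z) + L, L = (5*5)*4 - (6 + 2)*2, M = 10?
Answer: 198/5 ≈ 39.600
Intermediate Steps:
A = ⅖ (A = -2*(-⅕)*1 = (⅖)*1 = ⅖ ≈ 0.40000)
L = 84 (L = 25*4 - 8*2 = 100 - 1*16 = 100 - 16 = 84)
c(f, Z) = 84 + Z + f (c(f, Z) = (f + Z) + 84 = (Z + f) + 84 = 84 + Z + f)
c(M, 5)*A = (84 + 5 + 10)*(⅖) = 99*(⅖) = 198/5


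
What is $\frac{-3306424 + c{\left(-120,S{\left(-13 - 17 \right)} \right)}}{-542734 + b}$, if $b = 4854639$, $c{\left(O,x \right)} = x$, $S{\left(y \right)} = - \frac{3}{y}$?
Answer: $- \frac{2543403}{3316850} \approx -0.76681$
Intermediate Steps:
$\frac{-3306424 + c{\left(-120,S{\left(-13 - 17 \right)} \right)}}{-542734 + b} = \frac{-3306424 - \frac{3}{-13 - 17}}{-542734 + 4854639} = \frac{-3306424 - \frac{3}{-13 - 17}}{4311905} = \left(-3306424 - \frac{3}{-30}\right) \frac{1}{4311905} = \left(-3306424 - - \frac{1}{10}\right) \frac{1}{4311905} = \left(-3306424 + \frac{1}{10}\right) \frac{1}{4311905} = \left(- \frac{33064239}{10}\right) \frac{1}{4311905} = - \frac{2543403}{3316850}$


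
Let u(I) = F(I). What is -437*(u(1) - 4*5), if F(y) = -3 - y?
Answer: 10488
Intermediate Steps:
u(I) = -3 - I
-437*(u(1) - 4*5) = -437*((-3 - 1*1) - 4*5) = -437*((-3 - 1) - 20) = -437*(-4 - 20) = -437*(-24) = 10488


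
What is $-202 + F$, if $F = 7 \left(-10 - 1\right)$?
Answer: $-279$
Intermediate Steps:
$F = -77$ ($F = 7 \left(-11\right) = -77$)
$-202 + F = -202 - 77 = -279$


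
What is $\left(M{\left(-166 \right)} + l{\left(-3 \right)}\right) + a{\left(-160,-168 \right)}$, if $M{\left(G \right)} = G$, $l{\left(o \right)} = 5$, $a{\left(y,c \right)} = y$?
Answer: $-321$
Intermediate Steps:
$\left(M{\left(-166 \right)} + l{\left(-3 \right)}\right) + a{\left(-160,-168 \right)} = \left(-166 + 5\right) - 160 = -161 - 160 = -321$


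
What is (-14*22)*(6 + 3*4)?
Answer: -5544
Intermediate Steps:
(-14*22)*(6 + 3*4) = -308*(6 + 12) = -308*18 = -5544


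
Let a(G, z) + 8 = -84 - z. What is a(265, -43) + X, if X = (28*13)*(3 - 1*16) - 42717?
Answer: -47498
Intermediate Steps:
a(G, z) = -92 - z (a(G, z) = -8 + (-84 - z) = -92 - z)
X = -47449 (X = 364*(3 - 16) - 42717 = 364*(-13) - 42717 = -4732 - 42717 = -47449)
a(265, -43) + X = (-92 - 1*(-43)) - 47449 = (-92 + 43) - 47449 = -49 - 47449 = -47498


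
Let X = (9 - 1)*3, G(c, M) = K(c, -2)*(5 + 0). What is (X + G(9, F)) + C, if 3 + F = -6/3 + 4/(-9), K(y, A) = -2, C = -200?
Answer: -186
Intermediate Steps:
F = -49/9 (F = -3 + (-6/3 + 4/(-9)) = -3 + (-6*⅓ + 4*(-⅑)) = -3 + (-2 - 4/9) = -3 - 22/9 = -49/9 ≈ -5.4444)
G(c, M) = -10 (G(c, M) = -2*(5 + 0) = -2*5 = -10)
X = 24 (X = 8*3 = 24)
(X + G(9, F)) + C = (24 - 10) - 200 = 14 - 200 = -186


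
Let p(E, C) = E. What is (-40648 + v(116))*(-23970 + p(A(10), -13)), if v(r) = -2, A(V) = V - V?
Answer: 974380500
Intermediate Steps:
A(V) = 0
(-40648 + v(116))*(-23970 + p(A(10), -13)) = (-40648 - 2)*(-23970 + 0) = -40650*(-23970) = 974380500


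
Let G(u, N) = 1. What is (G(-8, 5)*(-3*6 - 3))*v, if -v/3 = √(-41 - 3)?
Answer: 126*I*√11 ≈ 417.89*I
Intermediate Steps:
v = -6*I*√11 (v = -3*√(-41 - 3) = -6*I*√11 ≈ -19.9*I)
(G(-8, 5)*(-3*6 - 3))*v = (1*(-3*6 - 3))*(-6*I*√11) = (1*(-18 - 3))*(-6*I*√11) = (1*(-21))*(-6*I*√11) = -(-126)*I*√11 = 126*I*√11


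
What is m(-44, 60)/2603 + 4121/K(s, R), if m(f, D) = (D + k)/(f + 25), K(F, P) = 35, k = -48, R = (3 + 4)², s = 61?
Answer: 203811877/1730995 ≈ 117.74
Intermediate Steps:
R = 49 (R = 7² = 49)
m(f, D) = (-48 + D)/(25 + f) (m(f, D) = (D - 48)/(f + 25) = (-48 + D)/(25 + f))
m(-44, 60)/2603 + 4121/K(s, R) = ((-48 + 60)/(25 - 44))/2603 + 4121/35 = (12/(-19))*(1/2603) + 4121*(1/35) = -1/19*12*(1/2603) + 4121/35 = -12/19*1/2603 + 4121/35 = -12/49457 + 4121/35 = 203811877/1730995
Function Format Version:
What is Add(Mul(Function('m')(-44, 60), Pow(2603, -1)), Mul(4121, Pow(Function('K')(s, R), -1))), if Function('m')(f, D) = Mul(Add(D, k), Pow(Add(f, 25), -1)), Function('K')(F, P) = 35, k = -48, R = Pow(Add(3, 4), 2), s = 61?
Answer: Rational(203811877, 1730995) ≈ 117.74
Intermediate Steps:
R = 49 (R = Pow(7, 2) = 49)
Function('m')(f, D) = Mul(Pow(Add(25, f), -1), Add(-48, D)) (Function('m')(f, D) = Mul(Add(D, -48), Pow(Add(f, 25), -1)) = Mul(Add(-48, D), Pow(Add(25, f), -1)) = Mul(Pow(Add(25, f), -1), Add(-48, D)))
Add(Mul(Function('m')(-44, 60), Pow(2603, -1)), Mul(4121, Pow(Function('K')(s, R), -1))) = Add(Mul(Mul(Pow(Add(25, -44), -1), Add(-48, 60)), Pow(2603, -1)), Mul(4121, Pow(35, -1))) = Add(Mul(Mul(Pow(-19, -1), 12), Rational(1, 2603)), Mul(4121, Rational(1, 35))) = Add(Mul(Mul(Rational(-1, 19), 12), Rational(1, 2603)), Rational(4121, 35)) = Add(Mul(Rational(-12, 19), Rational(1, 2603)), Rational(4121, 35)) = Add(Rational(-12, 49457), Rational(4121, 35)) = Rational(203811877, 1730995)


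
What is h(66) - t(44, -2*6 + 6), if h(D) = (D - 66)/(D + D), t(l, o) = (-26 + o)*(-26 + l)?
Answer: 576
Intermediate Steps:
t(l, o) = (-26 + l)*(-26 + o)
h(D) = (-66 + D)/(2*D) (h(D) = (-66 + D)/((2*D)) = (-66 + D)*(1/(2*D)) = (-66 + D)/(2*D))
h(66) - t(44, -2*6 + 6) = (½)*(-66 + 66)/66 - (676 - 26*44 - 26*(-2*6 + 6) + 44*(-2*6 + 6)) = (½)*(1/66)*0 - (676 - 1144 - 26*(-12 + 6) + 44*(-12 + 6)) = 0 - (676 - 1144 - 26*(-6) + 44*(-6)) = 0 - (676 - 1144 + 156 - 264) = 0 - 1*(-576) = 0 + 576 = 576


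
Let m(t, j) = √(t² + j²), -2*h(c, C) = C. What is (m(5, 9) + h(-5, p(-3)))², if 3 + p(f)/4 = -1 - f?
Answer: (2 + √106)² ≈ 151.18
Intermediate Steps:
p(f) = -16 - 4*f (p(f) = -12 + 4*(-1 - f) = -12 + (-4 - 4*f) = -16 - 4*f)
h(c, C) = -C/2
m(t, j) = √(j² + t²)
(m(5, 9) + h(-5, p(-3)))² = (√(9² + 5²) - (-16 - 4*(-3))/2)² = (√(81 + 25) - (-16 + 12)/2)² = (√106 - ½*(-4))² = (√106 + 2)² = (2 + √106)²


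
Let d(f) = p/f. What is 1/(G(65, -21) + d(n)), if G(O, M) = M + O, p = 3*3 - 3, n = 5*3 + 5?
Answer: 10/443 ≈ 0.022573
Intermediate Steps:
n = 20 (n = 15 + 5 = 20)
p = 6 (p = 9 - 3 = 6)
d(f) = 6/f
1/(G(65, -21) + d(n)) = 1/((-21 + 65) + 6/20) = 1/(44 + 6*(1/20)) = 1/(44 + 3/10) = 1/(443/10) = 10/443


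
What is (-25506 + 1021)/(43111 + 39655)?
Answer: -24485/82766 ≈ -0.29583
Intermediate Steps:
(-25506 + 1021)/(43111 + 39655) = -24485/82766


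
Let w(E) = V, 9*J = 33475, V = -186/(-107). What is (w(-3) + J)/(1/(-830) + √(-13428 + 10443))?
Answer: -2974304170/1980280940463 - 2468672461100*I*√2985/1980280940463 ≈ -0.001502 - 68.11*I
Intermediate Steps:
V = 186/107 (V = -186*(-1/107) = 186/107 ≈ 1.7383)
J = 33475/9 (J = (⅑)*33475 = 33475/9 ≈ 3719.4)
w(E) = 186/107
(w(-3) + J)/(1/(-830) + √(-13428 + 10443)) = (186/107 + 33475/9)/(1/(-830) + √(-13428 + 10443)) = 3583499/(963*(-1/830 + √(-2985))) = 3583499/(963*(-1/830 + I*√2985))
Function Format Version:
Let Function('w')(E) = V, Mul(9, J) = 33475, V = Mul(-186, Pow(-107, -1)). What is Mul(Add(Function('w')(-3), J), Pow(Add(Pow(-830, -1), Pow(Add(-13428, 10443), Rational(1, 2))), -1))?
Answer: Add(Rational(-2974304170, 1980280940463), Mul(Rational(-2468672461100, 1980280940463), I, Pow(2985, Rational(1, 2)))) ≈ Add(-0.0015020, Mul(-68.110, I))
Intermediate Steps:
V = Rational(186, 107) (V = Mul(-186, Rational(-1, 107)) = Rational(186, 107) ≈ 1.7383)
J = Rational(33475, 9) (J = Mul(Rational(1, 9), 33475) = Rational(33475, 9) ≈ 3719.4)
Function('w')(E) = Rational(186, 107)
Mul(Add(Function('w')(-3), J), Pow(Add(Pow(-830, -1), Pow(Add(-13428, 10443), Rational(1, 2))), -1)) = Mul(Add(Rational(186, 107), Rational(33475, 9)), Pow(Add(Pow(-830, -1), Pow(Add(-13428, 10443), Rational(1, 2))), -1)) = Mul(Rational(3583499, 963), Pow(Add(Rational(-1, 830), Pow(-2985, Rational(1, 2))), -1)) = Mul(Rational(3583499, 963), Pow(Add(Rational(-1, 830), Mul(I, Pow(2985, Rational(1, 2)))), -1))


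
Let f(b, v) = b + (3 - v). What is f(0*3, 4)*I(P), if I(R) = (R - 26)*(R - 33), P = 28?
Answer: 10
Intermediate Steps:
I(R) = (-33 + R)*(-26 + R) (I(R) = (-26 + R)*(-33 + R) = (-33 + R)*(-26 + R))
f(b, v) = 3 + b - v
f(0*3, 4)*I(P) = (3 + 0*3 - 1*4)*(858 + 28² - 59*28) = (3 + 0 - 4)*(858 + 784 - 1652) = -1*(-10) = 10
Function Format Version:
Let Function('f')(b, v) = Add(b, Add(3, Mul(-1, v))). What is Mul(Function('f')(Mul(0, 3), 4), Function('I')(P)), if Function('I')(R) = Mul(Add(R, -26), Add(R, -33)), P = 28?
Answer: 10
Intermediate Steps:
Function('I')(R) = Mul(Add(-33, R), Add(-26, R)) (Function('I')(R) = Mul(Add(-26, R), Add(-33, R)) = Mul(Add(-33, R), Add(-26, R)))
Function('f')(b, v) = Add(3, b, Mul(-1, v))
Mul(Function('f')(Mul(0, 3), 4), Function('I')(P)) = Mul(Add(3, Mul(0, 3), Mul(-1, 4)), Add(858, Pow(28, 2), Mul(-59, 28))) = Mul(Add(3, 0, -4), Add(858, 784, -1652)) = Mul(-1, -10) = 10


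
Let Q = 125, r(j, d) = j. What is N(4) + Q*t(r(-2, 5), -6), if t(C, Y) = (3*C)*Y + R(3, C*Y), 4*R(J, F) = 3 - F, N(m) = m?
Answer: 16891/4 ≈ 4222.8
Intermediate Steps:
R(J, F) = 3/4 - F/4 (R(J, F) = (3 - F)/4 = 3/4 - F/4)
t(C, Y) = 3/4 + 11*C*Y/4 (t(C, Y) = (3*C)*Y + (3/4 - C*Y/4) = 3*C*Y + (3/4 - C*Y/4) = 3/4 + 11*C*Y/4)
N(4) + Q*t(r(-2, 5), -6) = 4 + 125*(3/4 + (11/4)*(-2)*(-6)) = 4 + 125*(3/4 + 33) = 4 + 125*(135/4) = 4 + 16875/4 = 16891/4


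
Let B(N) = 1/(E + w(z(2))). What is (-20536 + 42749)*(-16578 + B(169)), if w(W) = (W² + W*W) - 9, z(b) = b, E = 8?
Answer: -2577707585/7 ≈ -3.6824e+8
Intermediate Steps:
w(W) = -9 + 2*W² (w(W) = (W² + W²) - 9 = 2*W² - 9 = -9 + 2*W²)
B(N) = ⅐ (B(N) = 1/(8 + (-9 + 2*2²)) = 1/(8 + (-9 + 2*4)) = 1/(8 + (-9 + 8)) = 1/(8 - 1) = 1/7 = ⅐)
(-20536 + 42749)*(-16578 + B(169)) = (-20536 + 42749)*(-16578 + ⅐) = 22213*(-116045/7) = -2577707585/7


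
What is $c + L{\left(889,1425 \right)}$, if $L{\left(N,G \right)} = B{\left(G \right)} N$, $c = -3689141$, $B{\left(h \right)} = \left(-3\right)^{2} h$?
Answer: $7712284$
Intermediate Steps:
$B{\left(h \right)} = 9 h$
$L{\left(N,G \right)} = 9 G N$
$c + L{\left(889,1425 \right)} = -3689141 + 9 \cdot 1425 \cdot 889 = -3689141 + 11401425 = 7712284$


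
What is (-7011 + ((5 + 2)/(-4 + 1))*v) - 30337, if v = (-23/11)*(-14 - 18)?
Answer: -1237636/33 ≈ -37504.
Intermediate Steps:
v = 736/11 (v = -23*1/11*(-32) = -23/11*(-32) = 736/11 ≈ 66.909)
(-7011 + ((5 + 2)/(-4 + 1))*v) - 30337 = (-7011 + ((5 + 2)/(-4 + 1))*(736/11)) - 30337 = (-7011 + (7/(-3))*(736/11)) - 30337 = (-7011 + (7*(-1/3))*(736/11)) - 30337 = (-7011 - 7/3*736/11) - 30337 = (-7011 - 5152/33) - 30337 = -236515/33 - 30337 = -1237636/33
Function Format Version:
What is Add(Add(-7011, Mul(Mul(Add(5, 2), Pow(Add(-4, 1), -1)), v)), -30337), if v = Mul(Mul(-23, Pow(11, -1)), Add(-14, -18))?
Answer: Rational(-1237636, 33) ≈ -37504.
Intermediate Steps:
v = Rational(736, 11) (v = Mul(Mul(-23, Rational(1, 11)), -32) = Mul(Rational(-23, 11), -32) = Rational(736, 11) ≈ 66.909)
Add(Add(-7011, Mul(Mul(Add(5, 2), Pow(Add(-4, 1), -1)), v)), -30337) = Add(Add(-7011, Mul(Mul(Add(5, 2), Pow(Add(-4, 1), -1)), Rational(736, 11))), -30337) = Add(Add(-7011, Mul(Mul(7, Pow(-3, -1)), Rational(736, 11))), -30337) = Add(Add(-7011, Mul(Mul(7, Rational(-1, 3)), Rational(736, 11))), -30337) = Add(Add(-7011, Mul(Rational(-7, 3), Rational(736, 11))), -30337) = Add(Add(-7011, Rational(-5152, 33)), -30337) = Add(Rational(-236515, 33), -30337) = Rational(-1237636, 33)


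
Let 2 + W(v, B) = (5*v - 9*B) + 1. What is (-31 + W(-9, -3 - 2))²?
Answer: 1024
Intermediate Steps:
W(v, B) = -1 - 9*B + 5*v (W(v, B) = -2 + ((5*v - 9*B) + 1) = -2 + ((-9*B + 5*v) + 1) = -2 + (1 - 9*B + 5*v) = -1 - 9*B + 5*v)
(-31 + W(-9, -3 - 2))² = (-31 + (-1 - 9*(-3 - 2) + 5*(-9)))² = (-31 + (-1 - 9*(-5) - 45))² = (-31 + (-1 + 45 - 45))² = (-31 - 1)² = (-32)² = 1024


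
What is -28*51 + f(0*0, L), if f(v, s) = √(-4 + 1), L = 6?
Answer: -1428 + I*√3 ≈ -1428.0 + 1.732*I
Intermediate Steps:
f(v, s) = I*√3 (f(v, s) = √(-3) = I*√3)
-28*51 + f(0*0, L) = -28*51 + I*√3 = -1428 + I*√3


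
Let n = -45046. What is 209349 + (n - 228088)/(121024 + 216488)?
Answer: 35328763277/168756 ≈ 2.0935e+5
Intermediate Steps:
209349 + (n - 228088)/(121024 + 216488) = 209349 + (-45046 - 228088)/(121024 + 216488) = 209349 - 273134/337512 = 209349 - 273134*1/337512 = 209349 - 136567/168756 = 35328763277/168756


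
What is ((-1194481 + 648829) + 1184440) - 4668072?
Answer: -4029284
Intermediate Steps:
((-1194481 + 648829) + 1184440) - 4668072 = (-545652 + 1184440) - 4668072 = 638788 - 4668072 = -4029284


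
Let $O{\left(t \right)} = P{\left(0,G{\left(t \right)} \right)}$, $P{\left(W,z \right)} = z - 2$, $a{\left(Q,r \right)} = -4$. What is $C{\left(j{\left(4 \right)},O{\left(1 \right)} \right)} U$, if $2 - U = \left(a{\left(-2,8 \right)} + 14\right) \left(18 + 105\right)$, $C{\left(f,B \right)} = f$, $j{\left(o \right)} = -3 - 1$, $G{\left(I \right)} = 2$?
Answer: $4912$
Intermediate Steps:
$j{\left(o \right)} = -4$
$P{\left(W,z \right)} = -2 + z$
$O{\left(t \right)} = 0$ ($O{\left(t \right)} = -2 + 2 = 0$)
$U = -1228$ ($U = 2 - \left(-4 + 14\right) \left(18 + 105\right) = 2 - 10 \cdot 123 = 2 - 1230 = -1228$)
$C{\left(j{\left(4 \right)},O{\left(1 \right)} \right)} U = \left(-4\right) \left(-1228\right) = 4912$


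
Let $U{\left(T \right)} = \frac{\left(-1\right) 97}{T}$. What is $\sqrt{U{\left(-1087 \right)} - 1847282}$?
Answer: $\frac{i \sqrt{2182691040019}}{1087} \approx 1359.1 i$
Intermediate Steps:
$U{\left(T \right)} = - \frac{97}{T}$
$\sqrt{U{\left(-1087 \right)} - 1847282} = \sqrt{- \frac{97}{-1087} - 1847282} = \sqrt{\left(-97\right) \left(- \frac{1}{1087}\right) - 1847282} = \sqrt{\frac{97}{1087} - 1847282} = \sqrt{- \frac{2007995437}{1087}} = \frac{i \sqrt{2182691040019}}{1087}$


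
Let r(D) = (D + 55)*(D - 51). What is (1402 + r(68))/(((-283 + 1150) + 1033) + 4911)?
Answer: 499/973 ≈ 0.51285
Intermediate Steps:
r(D) = (-51 + D)*(55 + D) (r(D) = (55 + D)*(-51 + D) = (-51 + D)*(55 + D))
(1402 + r(68))/(((-283 + 1150) + 1033) + 4911) = (1402 + (-2805 + 68**2 + 4*68))/(((-283 + 1150) + 1033) + 4911) = (1402 + (-2805 + 4624 + 272))/((867 + 1033) + 4911) = (1402 + 2091)/(1900 + 4911) = 3493/6811 = 3493*(1/6811) = 499/973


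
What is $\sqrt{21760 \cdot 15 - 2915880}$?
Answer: $6 i \sqrt{71930} \approx 1609.2 i$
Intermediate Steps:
$\sqrt{21760 \cdot 15 - 2915880} = \sqrt{326400 - 2915880} = \sqrt{-2589480} = 6 i \sqrt{71930}$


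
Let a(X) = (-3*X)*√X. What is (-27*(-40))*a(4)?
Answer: -25920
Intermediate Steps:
a(X) = -3*X^(3/2)
(-27*(-40))*a(4) = (-27*(-40))*(-3*4^(3/2)) = 1080*(-3*8) = 1080*(-24) = -25920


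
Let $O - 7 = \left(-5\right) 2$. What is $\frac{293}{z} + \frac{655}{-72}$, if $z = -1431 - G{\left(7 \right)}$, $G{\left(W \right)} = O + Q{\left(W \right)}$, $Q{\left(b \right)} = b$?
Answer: $- \frac{961021}{103320} \approx -9.3014$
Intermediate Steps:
$O = -3$ ($O = 7 - 10 = -3$)
$G{\left(W \right)} = -3 + W$
$z = -1435$ ($z = -1431 - \left(-3 + 7\right) = -1431 - 4 = -1435$)
$\frac{293}{z} + \frac{655}{-72} = \frac{293}{-1435} + \frac{655}{-72} = 293 \left(- \frac{1}{1435}\right) + 655 \left(- \frac{1}{72}\right) = - \frac{293}{1435} - \frac{655}{72} = - \frac{961021}{103320}$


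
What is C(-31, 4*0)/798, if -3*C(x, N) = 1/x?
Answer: 1/74214 ≈ 1.3475e-5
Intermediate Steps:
C(x, N) = -1/(3*x)
C(-31, 4*0)/798 = -⅓/(-31)/798 = -⅓*(-1/31)*(1/798) = (1/93)*(1/798) = 1/74214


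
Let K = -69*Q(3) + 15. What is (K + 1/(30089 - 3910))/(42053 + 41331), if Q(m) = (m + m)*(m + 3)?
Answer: -32317975/1091454868 ≈ -0.029610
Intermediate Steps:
Q(m) = 2*m*(3 + m) (Q(m) = (2*m)*(3 + m) = 2*m*(3 + m))
K = -2469 (K = -138*3*(3 + 3) + 15 = -138*3*6 + 15 = -69*36 + 15 = -2484 + 15 = -2469)
(K + 1/(30089 - 3910))/(42053 + 41331) = (-2469 + 1/(30089 - 3910))/(42053 + 41331) = (-2469 + 1/26179)/83384 = (-2469 + 1/26179)*(1/83384) = -64635950/26179*1/83384 = -32317975/1091454868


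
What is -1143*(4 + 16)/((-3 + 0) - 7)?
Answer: 2286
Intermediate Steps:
-1143*(4 + 16)/((-3 + 0) - 7) = -22860/(-3 - 7) = -22860/(-10) = -22860*(-1)/10 = -1143*(-2) = 2286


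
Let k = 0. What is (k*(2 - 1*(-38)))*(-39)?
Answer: 0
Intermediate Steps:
(k*(2 - 1*(-38)))*(-39) = (0*(2 - 1*(-38)))*(-39) = (0*(2 + 38))*(-39) = (0*40)*(-39) = 0*(-39) = 0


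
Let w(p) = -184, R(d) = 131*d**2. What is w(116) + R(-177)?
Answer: 4103915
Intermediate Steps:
w(116) + R(-177) = -184 + 131*(-177)**2 = -184 + 131*31329 = -184 + 4104099 = 4103915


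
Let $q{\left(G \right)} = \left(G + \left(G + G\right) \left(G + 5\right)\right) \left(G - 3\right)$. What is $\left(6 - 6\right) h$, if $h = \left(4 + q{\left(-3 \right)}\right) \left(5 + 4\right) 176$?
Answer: $0$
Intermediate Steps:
$q{\left(G \right)} = \left(-3 + G\right) \left(G + 2 G \left(5 + G\right)\right)$ ($q{\left(G \right)} = \left(G + 2 G \left(5 + G\right)\right) \left(-3 + G\right) = \left(-3 + G\right) \left(G + 2 G \left(5 + G\right)\right)$)
$h = 148896$ ($h = \left(4 - 3 \left(-33 + 2 \left(-3\right)^{2} + 5 \left(-3\right)\right)\right) \left(5 + 4\right) 176 = \left(4 - 3 \left(-33 + 2 \cdot 9 - 15\right)\right) 9 \cdot 176 = \left(4 - 3 \left(-33 + 18 - 15\right)\right) 9 \cdot 176 = \left(4 - -90\right) 9 \cdot 176 = \left(4 + 90\right) 9 \cdot 176 = 94 \cdot 9 \cdot 176 = 846 \cdot 176 = 148896$)
$\left(6 - 6\right) h = \left(6 - 6\right) 148896 = 0 \cdot 148896 = 0$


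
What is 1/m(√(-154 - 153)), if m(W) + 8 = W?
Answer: -8/371 - I*√307/371 ≈ -0.021563 - 0.047228*I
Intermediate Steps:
m(W) = -8 + W
1/m(√(-154 - 153)) = 1/(-8 + √(-154 - 153)) = 1/(-8 + √(-307)) = 1/(-8 + I*√307)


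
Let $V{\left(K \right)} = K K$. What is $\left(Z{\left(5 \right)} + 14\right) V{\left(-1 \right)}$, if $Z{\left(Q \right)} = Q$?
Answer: $19$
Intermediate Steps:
$V{\left(K \right)} = K^{2}$
$\left(Z{\left(5 \right)} + 14\right) V{\left(-1 \right)} = \left(5 + 14\right) \left(-1\right)^{2} = 19 \cdot 1 = 19$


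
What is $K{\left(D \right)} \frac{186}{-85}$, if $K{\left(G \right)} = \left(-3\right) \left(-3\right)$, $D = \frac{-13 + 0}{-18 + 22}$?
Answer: $- \frac{1674}{85} \approx -19.694$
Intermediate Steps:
$D = - \frac{13}{4} \approx -3.25$
$K{\left(G \right)} = 9$
$K{\left(D \right)} \frac{186}{-85} = 9 \frac{186}{-85} = 9 \cdot 186 \left(- \frac{1}{85}\right) = 9 \left(- \frac{186}{85}\right) = - \frac{1674}{85}$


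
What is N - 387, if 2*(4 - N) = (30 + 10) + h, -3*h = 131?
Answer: -2287/6 ≈ -381.17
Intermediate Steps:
h = -131/3 (h = -1/3*131 = -131/3 ≈ -43.667)
N = 35/6 (N = 4 - ((30 + 10) - 131/3)/2 = 4 - (40 - 131/3)/2 = 4 - 1/2*(-11/3) = 4 + 11/6 = 35/6 ≈ 5.8333)
N - 387 = 35/6 - 387 = -2287/6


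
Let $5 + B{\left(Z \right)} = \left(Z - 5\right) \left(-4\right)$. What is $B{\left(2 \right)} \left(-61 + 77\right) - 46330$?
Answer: $-46218$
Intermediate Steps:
$B{\left(Z \right)} = 15 - 4 Z$ ($B{\left(Z \right)} = -5 + \left(Z - 5\right) \left(-4\right) = -5 + \left(-5 + Z\right) \left(-4\right) = -5 - \left(-20 + 4 Z\right) = 15 - 4 Z$)
$B{\left(2 \right)} \left(-61 + 77\right) - 46330 = \left(15 - 8\right) \left(-61 + 77\right) - 46330 = \left(15 - 8\right) 16 - 46330 = 7 \cdot 16 - 46330 = 112 - 46330 = -46218$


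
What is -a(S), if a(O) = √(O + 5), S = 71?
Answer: -2*√19 ≈ -8.7178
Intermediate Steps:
a(O) = √(5 + O)
-a(S) = -√(5 + 71) = -√76 = -2*√19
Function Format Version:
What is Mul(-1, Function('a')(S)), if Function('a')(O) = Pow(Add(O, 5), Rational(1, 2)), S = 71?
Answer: Mul(-2, Pow(19, Rational(1, 2))) ≈ -8.7178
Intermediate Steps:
Function('a')(O) = Pow(Add(5, O), Rational(1, 2))
Mul(-1, Function('a')(S)) = Mul(-1, Pow(Add(5, 71), Rational(1, 2))) = Mul(-1, Pow(76, Rational(1, 2))) = Mul(-1, Mul(2, Pow(19, Rational(1, 2)))) = Mul(-2, Pow(19, Rational(1, 2)))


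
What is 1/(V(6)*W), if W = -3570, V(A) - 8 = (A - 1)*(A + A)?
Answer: -1/242760 ≈ -4.1193e-6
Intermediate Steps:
V(A) = 8 + 2*A*(-1 + A) (V(A) = 8 + (A - 1)*(A + A) = 8 + (-1 + A)*(2*A) = 8 + 2*A*(-1 + A))
1/(V(6)*W) = 1/((8 - 2*6 + 2*6²)*(-3570)) = 1/((8 - 12 + 2*36)*(-3570)) = 1/((8 - 12 + 72)*(-3570)) = 1/(68*(-3570)) = 1/(-242760) = -1/242760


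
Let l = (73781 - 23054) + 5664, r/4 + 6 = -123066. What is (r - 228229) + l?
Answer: -664126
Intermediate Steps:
r = -492288 (r = -24 + 4*(-123066) = -24 - 492264 = -492288)
l = 56391 (l = 50727 + 5664 = 56391)
(r - 228229) + l = (-492288 - 228229) + 56391 = -720517 + 56391 = -664126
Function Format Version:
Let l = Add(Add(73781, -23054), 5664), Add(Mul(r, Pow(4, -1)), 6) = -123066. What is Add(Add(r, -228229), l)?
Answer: -664126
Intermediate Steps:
r = -492288 (r = Add(-24, Mul(4, -123066)) = Add(-24, -492264) = -492288)
l = 56391 (l = Add(50727, 5664) = 56391)
Add(Add(r, -228229), l) = Add(Add(-492288, -228229), 56391) = Add(-720517, 56391) = -664126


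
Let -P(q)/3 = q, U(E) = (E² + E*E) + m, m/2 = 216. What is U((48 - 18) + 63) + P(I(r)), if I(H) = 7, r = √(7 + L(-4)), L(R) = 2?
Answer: 17709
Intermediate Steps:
m = 432 (m = 2*216 = 432)
r = 3 (r = √(7 + 2) = √9 = 3)
U(E) = 432 + 2*E² (U(E) = (E² + E*E) + 432 = (E² + E²) + 432 = 2*E² + 432 = 432 + 2*E²)
P(q) = -3*q
U((48 - 18) + 63) + P(I(r)) = (432 + 2*((48 - 18) + 63)²) - 3*7 = (432 + 2*(30 + 63)²) - 21 = (432 + 2*93²) - 21 = (432 + 2*8649) - 21 = (432 + 17298) - 21 = 17730 - 21 = 17709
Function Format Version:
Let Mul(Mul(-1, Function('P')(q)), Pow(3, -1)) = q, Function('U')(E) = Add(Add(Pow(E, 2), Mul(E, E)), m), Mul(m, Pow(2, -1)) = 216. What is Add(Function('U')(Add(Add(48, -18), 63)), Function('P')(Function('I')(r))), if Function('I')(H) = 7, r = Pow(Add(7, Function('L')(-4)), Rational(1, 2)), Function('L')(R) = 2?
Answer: 17709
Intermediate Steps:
m = 432 (m = Mul(2, 216) = 432)
r = 3 (r = Pow(Add(7, 2), Rational(1, 2)) = Pow(9, Rational(1, 2)) = 3)
Function('U')(E) = Add(432, Mul(2, Pow(E, 2))) (Function('U')(E) = Add(Add(Pow(E, 2), Mul(E, E)), 432) = Add(Add(Pow(E, 2), Pow(E, 2)), 432) = Add(Mul(2, Pow(E, 2)), 432) = Add(432, Mul(2, Pow(E, 2))))
Function('P')(q) = Mul(-3, q)
Add(Function('U')(Add(Add(48, -18), 63)), Function('P')(Function('I')(r))) = Add(Add(432, Mul(2, Pow(Add(Add(48, -18), 63), 2))), Mul(-3, 7)) = Add(Add(432, Mul(2, Pow(Add(30, 63), 2))), -21) = Add(Add(432, Mul(2, Pow(93, 2))), -21) = Add(Add(432, Mul(2, 8649)), -21) = Add(Add(432, 17298), -21) = Add(17730, -21) = 17709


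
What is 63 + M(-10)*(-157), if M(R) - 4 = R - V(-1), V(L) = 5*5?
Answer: 4930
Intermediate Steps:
V(L) = 25
M(R) = -21 + R (M(R) = 4 + (R - 1*25) = 4 + (R - 25) = 4 + (-25 + R) = -21 + R)
63 + M(-10)*(-157) = 63 + (-21 - 10)*(-157) = 63 - 31*(-157) = 63 + 4867 = 4930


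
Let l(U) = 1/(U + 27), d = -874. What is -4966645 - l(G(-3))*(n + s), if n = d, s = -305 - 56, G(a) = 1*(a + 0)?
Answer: -119198245/24 ≈ -4.9666e+6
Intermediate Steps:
G(a) = a (G(a) = 1*a = a)
s = -361
n = -874
l(U) = 1/(27 + U)
-4966645 - l(G(-3))*(n + s) = -4966645 - (-874 - 361)/(27 - 3) = -4966645 - (-1235)/24 = -4966645 - 1*(-1235/24) = -4966645 + 1235/24 = -119198245/24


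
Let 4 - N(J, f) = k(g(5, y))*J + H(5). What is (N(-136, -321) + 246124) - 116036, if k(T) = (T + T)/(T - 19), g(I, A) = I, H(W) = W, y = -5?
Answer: 909929/7 ≈ 1.2999e+5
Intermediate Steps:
k(T) = 2*T/(-19 + T) (k(T) = (2*T)/(-19 + T) = 2*T/(-19 + T))
N(J, f) = -1 + 5*J/7 (N(J, f) = 4 - ((2*5/(-19 + 5))*J + 5) = 4 - ((2*5/(-14))*J + 5) = 4 - ((2*5*(-1/14))*J + 5) = 4 - (-5*J/7 + 5) = 4 - (5 - 5*J/7) = 4 + (-5 + 5*J/7) = -1 + 5*J/7)
(N(-136, -321) + 246124) - 116036 = ((-1 + (5/7)*(-136)) + 246124) - 116036 = ((-1 - 680/7) + 246124) - 116036 = (-687/7 + 246124) - 116036 = 1722181/7 - 116036 = 909929/7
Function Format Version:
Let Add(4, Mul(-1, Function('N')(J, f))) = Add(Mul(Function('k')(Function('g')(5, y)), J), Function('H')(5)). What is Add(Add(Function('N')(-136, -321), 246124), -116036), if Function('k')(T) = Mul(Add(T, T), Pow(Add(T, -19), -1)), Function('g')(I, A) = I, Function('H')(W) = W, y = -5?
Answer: Rational(909929, 7) ≈ 1.2999e+5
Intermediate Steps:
Function('k')(T) = Mul(2, T, Pow(Add(-19, T), -1)) (Function('k')(T) = Mul(Mul(2, T), Pow(Add(-19, T), -1)) = Mul(2, T, Pow(Add(-19, T), -1)))
Function('N')(J, f) = Add(-1, Mul(Rational(5, 7), J)) (Function('N')(J, f) = Add(4, Mul(-1, Add(Mul(Mul(2, 5, Pow(Add(-19, 5), -1)), J), 5))) = Add(4, Mul(-1, Add(Mul(Mul(2, 5, Pow(-14, -1)), J), 5))) = Add(4, Mul(-1, Add(Mul(Mul(2, 5, Rational(-1, 14)), J), 5))) = Add(4, Mul(-1, Add(Mul(Rational(-5, 7), J), 5))) = Add(4, Mul(-1, Add(5, Mul(Rational(-5, 7), J)))) = Add(4, Add(-5, Mul(Rational(5, 7), J))) = Add(-1, Mul(Rational(5, 7), J)))
Add(Add(Function('N')(-136, -321), 246124), -116036) = Add(Add(Add(-1, Mul(Rational(5, 7), -136)), 246124), -116036) = Add(Add(Add(-1, Rational(-680, 7)), 246124), -116036) = Add(Add(Rational(-687, 7), 246124), -116036) = Add(Rational(1722181, 7), -116036) = Rational(909929, 7)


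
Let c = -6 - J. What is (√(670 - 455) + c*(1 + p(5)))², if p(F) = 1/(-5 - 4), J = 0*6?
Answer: 2191/9 - 32*√215/3 ≈ 87.040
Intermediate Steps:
J = 0
p(F) = -⅑ (p(F) = 1/(-9) = -⅑)
c = -6 (c = -6 - 1*0 = -6 + 0 = -6)
(√(670 - 455) + c*(1 + p(5)))² = (√(670 - 455) - 6*(1 - ⅑))² = (√215 - 6*8/9)² = (√215 - 16/3)² = (-16/3 + √215)²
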